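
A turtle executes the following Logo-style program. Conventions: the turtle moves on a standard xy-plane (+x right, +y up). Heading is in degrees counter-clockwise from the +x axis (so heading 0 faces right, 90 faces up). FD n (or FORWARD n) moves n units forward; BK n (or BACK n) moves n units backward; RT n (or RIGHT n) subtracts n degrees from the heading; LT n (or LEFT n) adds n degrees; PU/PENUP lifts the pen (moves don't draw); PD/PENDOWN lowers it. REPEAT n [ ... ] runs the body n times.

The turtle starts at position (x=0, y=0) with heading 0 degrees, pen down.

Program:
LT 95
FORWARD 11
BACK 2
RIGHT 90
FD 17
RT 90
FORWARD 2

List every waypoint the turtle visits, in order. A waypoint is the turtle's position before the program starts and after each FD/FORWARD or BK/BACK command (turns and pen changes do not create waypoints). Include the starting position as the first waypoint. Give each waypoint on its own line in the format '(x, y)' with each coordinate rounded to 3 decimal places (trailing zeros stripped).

Executing turtle program step by step:
Start: pos=(0,0), heading=0, pen down
LT 95: heading 0 -> 95
FD 11: (0,0) -> (-0.959,10.958) [heading=95, draw]
BK 2: (-0.959,10.958) -> (-0.784,8.966) [heading=95, draw]
RT 90: heading 95 -> 5
FD 17: (-0.784,8.966) -> (16.151,10.447) [heading=5, draw]
RT 90: heading 5 -> 275
FD 2: (16.151,10.447) -> (16.325,8.455) [heading=275, draw]
Final: pos=(16.325,8.455), heading=275, 4 segment(s) drawn
Waypoints (5 total):
(0, 0)
(-0.959, 10.958)
(-0.784, 8.966)
(16.151, 10.447)
(16.325, 8.455)

Answer: (0, 0)
(-0.959, 10.958)
(-0.784, 8.966)
(16.151, 10.447)
(16.325, 8.455)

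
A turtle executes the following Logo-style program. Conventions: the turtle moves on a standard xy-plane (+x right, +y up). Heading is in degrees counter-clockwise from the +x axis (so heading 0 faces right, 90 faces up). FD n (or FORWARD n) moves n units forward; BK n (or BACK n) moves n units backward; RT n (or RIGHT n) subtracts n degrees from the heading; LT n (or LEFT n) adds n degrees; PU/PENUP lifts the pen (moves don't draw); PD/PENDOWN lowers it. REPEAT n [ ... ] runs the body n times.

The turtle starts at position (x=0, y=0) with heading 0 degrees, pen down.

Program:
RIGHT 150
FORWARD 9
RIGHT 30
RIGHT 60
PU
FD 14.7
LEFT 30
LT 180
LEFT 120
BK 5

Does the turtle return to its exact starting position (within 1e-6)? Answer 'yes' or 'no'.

Answer: no

Derivation:
Executing turtle program step by step:
Start: pos=(0,0), heading=0, pen down
RT 150: heading 0 -> 210
FD 9: (0,0) -> (-7.794,-4.5) [heading=210, draw]
RT 30: heading 210 -> 180
RT 60: heading 180 -> 120
PU: pen up
FD 14.7: (-7.794,-4.5) -> (-15.144,8.231) [heading=120, move]
LT 30: heading 120 -> 150
LT 180: heading 150 -> 330
LT 120: heading 330 -> 90
BK 5: (-15.144,8.231) -> (-15.144,3.231) [heading=90, move]
Final: pos=(-15.144,3.231), heading=90, 1 segment(s) drawn

Start position: (0, 0)
Final position: (-15.144, 3.231)
Distance = 15.485; >= 1e-6 -> NOT closed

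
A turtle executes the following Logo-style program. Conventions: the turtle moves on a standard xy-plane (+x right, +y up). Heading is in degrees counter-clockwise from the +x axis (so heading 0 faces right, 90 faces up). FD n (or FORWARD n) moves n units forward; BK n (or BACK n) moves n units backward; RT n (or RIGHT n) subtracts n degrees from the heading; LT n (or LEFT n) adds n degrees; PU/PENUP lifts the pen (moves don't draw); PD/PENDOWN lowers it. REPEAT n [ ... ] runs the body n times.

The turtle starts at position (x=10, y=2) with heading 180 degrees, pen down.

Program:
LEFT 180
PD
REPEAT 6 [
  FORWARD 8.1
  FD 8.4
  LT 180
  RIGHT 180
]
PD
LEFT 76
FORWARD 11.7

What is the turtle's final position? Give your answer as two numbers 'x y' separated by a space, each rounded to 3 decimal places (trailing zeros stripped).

Executing turtle program step by step:
Start: pos=(10,2), heading=180, pen down
LT 180: heading 180 -> 0
PD: pen down
REPEAT 6 [
  -- iteration 1/6 --
  FD 8.1: (10,2) -> (18.1,2) [heading=0, draw]
  FD 8.4: (18.1,2) -> (26.5,2) [heading=0, draw]
  LT 180: heading 0 -> 180
  RT 180: heading 180 -> 0
  -- iteration 2/6 --
  FD 8.1: (26.5,2) -> (34.6,2) [heading=0, draw]
  FD 8.4: (34.6,2) -> (43,2) [heading=0, draw]
  LT 180: heading 0 -> 180
  RT 180: heading 180 -> 0
  -- iteration 3/6 --
  FD 8.1: (43,2) -> (51.1,2) [heading=0, draw]
  FD 8.4: (51.1,2) -> (59.5,2) [heading=0, draw]
  LT 180: heading 0 -> 180
  RT 180: heading 180 -> 0
  -- iteration 4/6 --
  FD 8.1: (59.5,2) -> (67.6,2) [heading=0, draw]
  FD 8.4: (67.6,2) -> (76,2) [heading=0, draw]
  LT 180: heading 0 -> 180
  RT 180: heading 180 -> 0
  -- iteration 5/6 --
  FD 8.1: (76,2) -> (84.1,2) [heading=0, draw]
  FD 8.4: (84.1,2) -> (92.5,2) [heading=0, draw]
  LT 180: heading 0 -> 180
  RT 180: heading 180 -> 0
  -- iteration 6/6 --
  FD 8.1: (92.5,2) -> (100.6,2) [heading=0, draw]
  FD 8.4: (100.6,2) -> (109,2) [heading=0, draw]
  LT 180: heading 0 -> 180
  RT 180: heading 180 -> 0
]
PD: pen down
LT 76: heading 0 -> 76
FD 11.7: (109,2) -> (111.83,13.352) [heading=76, draw]
Final: pos=(111.83,13.352), heading=76, 13 segment(s) drawn

Answer: 111.83 13.352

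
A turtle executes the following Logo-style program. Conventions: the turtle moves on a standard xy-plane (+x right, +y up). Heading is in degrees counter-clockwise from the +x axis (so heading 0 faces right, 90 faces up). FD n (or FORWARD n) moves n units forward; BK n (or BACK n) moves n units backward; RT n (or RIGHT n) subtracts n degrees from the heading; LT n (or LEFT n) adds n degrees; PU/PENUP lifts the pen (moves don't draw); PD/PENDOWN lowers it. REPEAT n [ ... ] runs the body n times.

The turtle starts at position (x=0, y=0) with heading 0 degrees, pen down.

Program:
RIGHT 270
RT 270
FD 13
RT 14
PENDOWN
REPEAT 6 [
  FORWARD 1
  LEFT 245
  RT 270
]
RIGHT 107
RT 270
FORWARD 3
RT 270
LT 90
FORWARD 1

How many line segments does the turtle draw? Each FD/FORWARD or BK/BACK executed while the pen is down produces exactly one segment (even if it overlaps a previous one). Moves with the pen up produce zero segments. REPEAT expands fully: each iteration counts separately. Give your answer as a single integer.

Executing turtle program step by step:
Start: pos=(0,0), heading=0, pen down
RT 270: heading 0 -> 90
RT 270: heading 90 -> 180
FD 13: (0,0) -> (-13,0) [heading=180, draw]
RT 14: heading 180 -> 166
PD: pen down
REPEAT 6 [
  -- iteration 1/6 --
  FD 1: (-13,0) -> (-13.97,0.242) [heading=166, draw]
  LT 245: heading 166 -> 51
  RT 270: heading 51 -> 141
  -- iteration 2/6 --
  FD 1: (-13.97,0.242) -> (-14.747,0.871) [heading=141, draw]
  LT 245: heading 141 -> 26
  RT 270: heading 26 -> 116
  -- iteration 3/6 --
  FD 1: (-14.747,0.871) -> (-15.186,1.77) [heading=116, draw]
  LT 245: heading 116 -> 1
  RT 270: heading 1 -> 91
  -- iteration 4/6 --
  FD 1: (-15.186,1.77) -> (-15.203,2.77) [heading=91, draw]
  LT 245: heading 91 -> 336
  RT 270: heading 336 -> 66
  -- iteration 5/6 --
  FD 1: (-15.203,2.77) -> (-14.797,3.683) [heading=66, draw]
  LT 245: heading 66 -> 311
  RT 270: heading 311 -> 41
  -- iteration 6/6 --
  FD 1: (-14.797,3.683) -> (-14.042,4.339) [heading=41, draw]
  LT 245: heading 41 -> 286
  RT 270: heading 286 -> 16
]
RT 107: heading 16 -> 269
RT 270: heading 269 -> 359
FD 3: (-14.042,4.339) -> (-11.042,4.287) [heading=359, draw]
RT 270: heading 359 -> 89
LT 90: heading 89 -> 179
FD 1: (-11.042,4.287) -> (-12.042,4.305) [heading=179, draw]
Final: pos=(-12.042,4.305), heading=179, 9 segment(s) drawn
Segments drawn: 9

Answer: 9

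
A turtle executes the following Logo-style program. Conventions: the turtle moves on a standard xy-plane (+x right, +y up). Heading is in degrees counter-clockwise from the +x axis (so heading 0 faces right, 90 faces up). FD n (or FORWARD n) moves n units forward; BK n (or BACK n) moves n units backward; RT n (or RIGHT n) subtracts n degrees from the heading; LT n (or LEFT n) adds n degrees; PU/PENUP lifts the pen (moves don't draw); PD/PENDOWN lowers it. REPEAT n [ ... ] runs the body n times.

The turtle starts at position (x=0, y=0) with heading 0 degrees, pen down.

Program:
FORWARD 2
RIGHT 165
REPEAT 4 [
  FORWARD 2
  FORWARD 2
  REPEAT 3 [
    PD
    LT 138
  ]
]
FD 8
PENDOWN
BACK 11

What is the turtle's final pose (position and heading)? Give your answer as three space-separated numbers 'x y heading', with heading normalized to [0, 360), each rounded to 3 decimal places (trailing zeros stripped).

Executing turtle program step by step:
Start: pos=(0,0), heading=0, pen down
FD 2: (0,0) -> (2,0) [heading=0, draw]
RT 165: heading 0 -> 195
REPEAT 4 [
  -- iteration 1/4 --
  FD 2: (2,0) -> (0.068,-0.518) [heading=195, draw]
  FD 2: (0.068,-0.518) -> (-1.864,-1.035) [heading=195, draw]
  REPEAT 3 [
    -- iteration 1/3 --
    PD: pen down
    LT 138: heading 195 -> 333
    -- iteration 2/3 --
    PD: pen down
    LT 138: heading 333 -> 111
    -- iteration 3/3 --
    PD: pen down
    LT 138: heading 111 -> 249
  ]
  -- iteration 2/4 --
  FD 2: (-1.864,-1.035) -> (-2.58,-2.902) [heading=249, draw]
  FD 2: (-2.58,-2.902) -> (-3.297,-4.77) [heading=249, draw]
  REPEAT 3 [
    -- iteration 1/3 --
    PD: pen down
    LT 138: heading 249 -> 27
    -- iteration 2/3 --
    PD: pen down
    LT 138: heading 27 -> 165
    -- iteration 3/3 --
    PD: pen down
    LT 138: heading 165 -> 303
  ]
  -- iteration 3/4 --
  FD 2: (-3.297,-4.77) -> (-2.208,-6.447) [heading=303, draw]
  FD 2: (-2.208,-6.447) -> (-1.119,-8.124) [heading=303, draw]
  REPEAT 3 [
    -- iteration 1/3 --
    PD: pen down
    LT 138: heading 303 -> 81
    -- iteration 2/3 --
    PD: pen down
    LT 138: heading 81 -> 219
    -- iteration 3/3 --
    PD: pen down
    LT 138: heading 219 -> 357
  ]
  -- iteration 4/4 --
  FD 2: (-1.119,-8.124) -> (0.879,-8.229) [heading=357, draw]
  FD 2: (0.879,-8.229) -> (2.876,-8.334) [heading=357, draw]
  REPEAT 3 [
    -- iteration 1/3 --
    PD: pen down
    LT 138: heading 357 -> 135
    -- iteration 2/3 --
    PD: pen down
    LT 138: heading 135 -> 273
    -- iteration 3/3 --
    PD: pen down
    LT 138: heading 273 -> 51
  ]
]
FD 8: (2.876,-8.334) -> (7.91,-2.116) [heading=51, draw]
PD: pen down
BK 11: (7.91,-2.116) -> (0.988,-10.665) [heading=51, draw]
Final: pos=(0.988,-10.665), heading=51, 11 segment(s) drawn

Answer: 0.988 -10.665 51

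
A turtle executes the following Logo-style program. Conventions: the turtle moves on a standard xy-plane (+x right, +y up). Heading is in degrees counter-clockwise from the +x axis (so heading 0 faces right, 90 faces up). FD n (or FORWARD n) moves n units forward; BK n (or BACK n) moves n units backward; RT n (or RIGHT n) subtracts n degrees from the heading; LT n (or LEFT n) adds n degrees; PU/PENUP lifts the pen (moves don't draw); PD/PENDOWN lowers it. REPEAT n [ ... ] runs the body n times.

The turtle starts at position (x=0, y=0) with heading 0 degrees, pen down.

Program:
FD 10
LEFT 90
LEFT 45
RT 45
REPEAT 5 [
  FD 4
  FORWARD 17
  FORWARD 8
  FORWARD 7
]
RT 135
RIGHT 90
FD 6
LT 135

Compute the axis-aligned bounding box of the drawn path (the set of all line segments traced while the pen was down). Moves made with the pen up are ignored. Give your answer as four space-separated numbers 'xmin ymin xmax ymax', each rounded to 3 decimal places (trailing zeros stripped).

Executing turtle program step by step:
Start: pos=(0,0), heading=0, pen down
FD 10: (0,0) -> (10,0) [heading=0, draw]
LT 90: heading 0 -> 90
LT 45: heading 90 -> 135
RT 45: heading 135 -> 90
REPEAT 5 [
  -- iteration 1/5 --
  FD 4: (10,0) -> (10,4) [heading=90, draw]
  FD 17: (10,4) -> (10,21) [heading=90, draw]
  FD 8: (10,21) -> (10,29) [heading=90, draw]
  FD 7: (10,29) -> (10,36) [heading=90, draw]
  -- iteration 2/5 --
  FD 4: (10,36) -> (10,40) [heading=90, draw]
  FD 17: (10,40) -> (10,57) [heading=90, draw]
  FD 8: (10,57) -> (10,65) [heading=90, draw]
  FD 7: (10,65) -> (10,72) [heading=90, draw]
  -- iteration 3/5 --
  FD 4: (10,72) -> (10,76) [heading=90, draw]
  FD 17: (10,76) -> (10,93) [heading=90, draw]
  FD 8: (10,93) -> (10,101) [heading=90, draw]
  FD 7: (10,101) -> (10,108) [heading=90, draw]
  -- iteration 4/5 --
  FD 4: (10,108) -> (10,112) [heading=90, draw]
  FD 17: (10,112) -> (10,129) [heading=90, draw]
  FD 8: (10,129) -> (10,137) [heading=90, draw]
  FD 7: (10,137) -> (10,144) [heading=90, draw]
  -- iteration 5/5 --
  FD 4: (10,144) -> (10,148) [heading=90, draw]
  FD 17: (10,148) -> (10,165) [heading=90, draw]
  FD 8: (10,165) -> (10,173) [heading=90, draw]
  FD 7: (10,173) -> (10,180) [heading=90, draw]
]
RT 135: heading 90 -> 315
RT 90: heading 315 -> 225
FD 6: (10,180) -> (5.757,175.757) [heading=225, draw]
LT 135: heading 225 -> 0
Final: pos=(5.757,175.757), heading=0, 22 segment(s) drawn

Segment endpoints: x in {0, 5.757, 10, 10, 10, 10, 10, 10}, y in {0, 4, 21, 29, 36, 40, 57, 65, 72, 76, 93, 101, 108, 112, 129, 137, 144, 148, 165, 173, 175.757, 180}
xmin=0, ymin=0, xmax=10, ymax=180

Answer: 0 0 10 180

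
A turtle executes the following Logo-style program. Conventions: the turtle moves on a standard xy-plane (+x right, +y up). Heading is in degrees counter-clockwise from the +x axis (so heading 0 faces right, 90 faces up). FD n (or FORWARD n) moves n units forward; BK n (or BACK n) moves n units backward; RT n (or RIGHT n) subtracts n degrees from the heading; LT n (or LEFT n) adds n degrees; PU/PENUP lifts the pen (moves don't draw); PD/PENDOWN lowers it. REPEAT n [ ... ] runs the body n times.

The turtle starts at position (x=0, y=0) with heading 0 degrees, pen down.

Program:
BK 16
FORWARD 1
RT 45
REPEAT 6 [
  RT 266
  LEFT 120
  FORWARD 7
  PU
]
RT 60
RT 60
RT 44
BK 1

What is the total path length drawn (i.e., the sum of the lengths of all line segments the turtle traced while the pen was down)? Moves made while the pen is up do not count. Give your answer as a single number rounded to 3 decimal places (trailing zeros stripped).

Executing turtle program step by step:
Start: pos=(0,0), heading=0, pen down
BK 16: (0,0) -> (-16,0) [heading=0, draw]
FD 1: (-16,0) -> (-15,0) [heading=0, draw]
RT 45: heading 0 -> 315
REPEAT 6 [
  -- iteration 1/6 --
  RT 266: heading 315 -> 49
  LT 120: heading 49 -> 169
  FD 7: (-15,0) -> (-21.871,1.336) [heading=169, draw]
  PU: pen up
  -- iteration 2/6 --
  RT 266: heading 169 -> 263
  LT 120: heading 263 -> 23
  FD 7: (-21.871,1.336) -> (-15.428,4.071) [heading=23, move]
  PU: pen up
  -- iteration 3/6 --
  RT 266: heading 23 -> 117
  LT 120: heading 117 -> 237
  FD 7: (-15.428,4.071) -> (-19.24,-1.8) [heading=237, move]
  PU: pen up
  -- iteration 4/6 --
  RT 266: heading 237 -> 331
  LT 120: heading 331 -> 91
  FD 7: (-19.24,-1.8) -> (-19.362,5.199) [heading=91, move]
  PU: pen up
  -- iteration 5/6 --
  RT 266: heading 91 -> 185
  LT 120: heading 185 -> 305
  FD 7: (-19.362,5.199) -> (-15.347,-0.535) [heading=305, move]
  PU: pen up
  -- iteration 6/6 --
  RT 266: heading 305 -> 39
  LT 120: heading 39 -> 159
  FD 7: (-15.347,-0.535) -> (-21.883,1.974) [heading=159, move]
  PU: pen up
]
RT 60: heading 159 -> 99
RT 60: heading 99 -> 39
RT 44: heading 39 -> 355
BK 1: (-21.883,1.974) -> (-22.879,2.061) [heading=355, move]
Final: pos=(-22.879,2.061), heading=355, 3 segment(s) drawn

Segment lengths:
  seg 1: (0,0) -> (-16,0), length = 16
  seg 2: (-16,0) -> (-15,0), length = 1
  seg 3: (-15,0) -> (-21.871,1.336), length = 7
Total = 24

Answer: 24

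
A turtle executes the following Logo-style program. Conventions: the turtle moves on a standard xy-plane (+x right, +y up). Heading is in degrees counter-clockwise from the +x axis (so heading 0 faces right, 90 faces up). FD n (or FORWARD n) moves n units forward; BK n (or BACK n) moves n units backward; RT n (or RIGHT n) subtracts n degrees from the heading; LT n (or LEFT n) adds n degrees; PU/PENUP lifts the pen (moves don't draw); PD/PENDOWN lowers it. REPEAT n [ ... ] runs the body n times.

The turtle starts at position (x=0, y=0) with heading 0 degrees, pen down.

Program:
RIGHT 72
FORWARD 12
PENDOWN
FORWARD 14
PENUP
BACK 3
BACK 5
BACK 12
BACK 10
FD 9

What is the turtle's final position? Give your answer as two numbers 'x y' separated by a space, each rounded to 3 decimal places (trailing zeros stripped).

Executing turtle program step by step:
Start: pos=(0,0), heading=0, pen down
RT 72: heading 0 -> 288
FD 12: (0,0) -> (3.708,-11.413) [heading=288, draw]
PD: pen down
FD 14: (3.708,-11.413) -> (8.034,-24.727) [heading=288, draw]
PU: pen up
BK 3: (8.034,-24.727) -> (7.107,-21.874) [heading=288, move]
BK 5: (7.107,-21.874) -> (5.562,-17.119) [heading=288, move]
BK 12: (5.562,-17.119) -> (1.854,-5.706) [heading=288, move]
BK 10: (1.854,-5.706) -> (-1.236,3.804) [heading=288, move]
FD 9: (-1.236,3.804) -> (1.545,-4.755) [heading=288, move]
Final: pos=(1.545,-4.755), heading=288, 2 segment(s) drawn

Answer: 1.545 -4.755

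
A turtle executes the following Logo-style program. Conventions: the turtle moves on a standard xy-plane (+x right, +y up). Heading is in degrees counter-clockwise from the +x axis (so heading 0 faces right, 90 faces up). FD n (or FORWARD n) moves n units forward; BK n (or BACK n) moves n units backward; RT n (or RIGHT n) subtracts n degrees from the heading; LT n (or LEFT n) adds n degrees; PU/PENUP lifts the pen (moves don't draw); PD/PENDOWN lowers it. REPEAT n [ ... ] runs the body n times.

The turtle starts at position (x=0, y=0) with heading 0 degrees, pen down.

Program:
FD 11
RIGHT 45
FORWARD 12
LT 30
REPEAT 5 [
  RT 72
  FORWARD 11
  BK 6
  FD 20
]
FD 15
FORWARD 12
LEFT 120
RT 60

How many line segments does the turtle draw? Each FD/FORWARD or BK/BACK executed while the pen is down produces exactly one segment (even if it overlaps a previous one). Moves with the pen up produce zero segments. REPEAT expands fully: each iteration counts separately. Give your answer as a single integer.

Answer: 19

Derivation:
Executing turtle program step by step:
Start: pos=(0,0), heading=0, pen down
FD 11: (0,0) -> (11,0) [heading=0, draw]
RT 45: heading 0 -> 315
FD 12: (11,0) -> (19.485,-8.485) [heading=315, draw]
LT 30: heading 315 -> 345
REPEAT 5 [
  -- iteration 1/5 --
  RT 72: heading 345 -> 273
  FD 11: (19.485,-8.485) -> (20.061,-19.47) [heading=273, draw]
  BK 6: (20.061,-19.47) -> (19.747,-13.478) [heading=273, draw]
  FD 20: (19.747,-13.478) -> (20.794,-33.451) [heading=273, draw]
  -- iteration 2/5 --
  RT 72: heading 273 -> 201
  FD 11: (20.794,-33.451) -> (10.524,-37.393) [heading=201, draw]
  BK 6: (10.524,-37.393) -> (16.126,-35.243) [heading=201, draw]
  FD 20: (16.126,-35.243) -> (-2.546,-42.41) [heading=201, draw]
  -- iteration 3/5 --
  RT 72: heading 201 -> 129
  FD 11: (-2.546,-42.41) -> (-9.468,-33.862) [heading=129, draw]
  BK 6: (-9.468,-33.862) -> (-5.692,-38.524) [heading=129, draw]
  FD 20: (-5.692,-38.524) -> (-18.279,-22.982) [heading=129, draw]
  -- iteration 4/5 --
  RT 72: heading 129 -> 57
  FD 11: (-18.279,-22.982) -> (-12.288,-13.756) [heading=57, draw]
  BK 6: (-12.288,-13.756) -> (-15.556,-18.788) [heading=57, draw]
  FD 20: (-15.556,-18.788) -> (-4.663,-2.015) [heading=57, draw]
  -- iteration 5/5 --
  RT 72: heading 57 -> 345
  FD 11: (-4.663,-2.015) -> (5.962,-4.862) [heading=345, draw]
  BK 6: (5.962,-4.862) -> (0.167,-3.309) [heading=345, draw]
  FD 20: (0.167,-3.309) -> (19.485,-8.485) [heading=345, draw]
]
FD 15: (19.485,-8.485) -> (33.974,-12.368) [heading=345, draw]
FD 12: (33.974,-12.368) -> (45.565,-15.473) [heading=345, draw]
LT 120: heading 345 -> 105
RT 60: heading 105 -> 45
Final: pos=(45.565,-15.473), heading=45, 19 segment(s) drawn
Segments drawn: 19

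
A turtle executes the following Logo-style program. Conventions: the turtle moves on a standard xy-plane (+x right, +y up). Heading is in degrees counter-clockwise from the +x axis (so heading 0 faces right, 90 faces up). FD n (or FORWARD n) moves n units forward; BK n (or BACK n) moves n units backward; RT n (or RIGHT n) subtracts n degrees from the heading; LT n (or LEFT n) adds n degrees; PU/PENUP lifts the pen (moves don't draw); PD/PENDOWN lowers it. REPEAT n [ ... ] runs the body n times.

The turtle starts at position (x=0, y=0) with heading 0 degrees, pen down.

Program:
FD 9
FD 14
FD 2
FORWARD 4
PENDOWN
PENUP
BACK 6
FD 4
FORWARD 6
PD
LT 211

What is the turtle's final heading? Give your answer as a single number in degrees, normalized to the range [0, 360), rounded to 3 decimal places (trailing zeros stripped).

Executing turtle program step by step:
Start: pos=(0,0), heading=0, pen down
FD 9: (0,0) -> (9,0) [heading=0, draw]
FD 14: (9,0) -> (23,0) [heading=0, draw]
FD 2: (23,0) -> (25,0) [heading=0, draw]
FD 4: (25,0) -> (29,0) [heading=0, draw]
PD: pen down
PU: pen up
BK 6: (29,0) -> (23,0) [heading=0, move]
FD 4: (23,0) -> (27,0) [heading=0, move]
FD 6: (27,0) -> (33,0) [heading=0, move]
PD: pen down
LT 211: heading 0 -> 211
Final: pos=(33,0), heading=211, 4 segment(s) drawn

Answer: 211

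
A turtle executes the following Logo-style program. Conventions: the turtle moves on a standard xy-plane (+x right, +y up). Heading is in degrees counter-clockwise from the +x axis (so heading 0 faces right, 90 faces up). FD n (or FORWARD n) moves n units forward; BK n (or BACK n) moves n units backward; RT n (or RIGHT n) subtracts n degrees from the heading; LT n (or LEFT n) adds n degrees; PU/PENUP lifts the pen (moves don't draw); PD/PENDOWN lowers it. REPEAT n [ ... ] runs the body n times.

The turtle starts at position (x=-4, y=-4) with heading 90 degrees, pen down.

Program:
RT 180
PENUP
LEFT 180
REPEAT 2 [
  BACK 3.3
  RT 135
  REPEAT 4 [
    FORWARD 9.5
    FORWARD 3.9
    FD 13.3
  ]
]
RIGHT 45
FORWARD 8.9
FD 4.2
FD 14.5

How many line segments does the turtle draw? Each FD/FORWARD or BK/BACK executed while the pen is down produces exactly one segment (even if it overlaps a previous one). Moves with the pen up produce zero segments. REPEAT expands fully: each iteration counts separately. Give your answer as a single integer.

Executing turtle program step by step:
Start: pos=(-4,-4), heading=90, pen down
RT 180: heading 90 -> 270
PU: pen up
LT 180: heading 270 -> 90
REPEAT 2 [
  -- iteration 1/2 --
  BK 3.3: (-4,-4) -> (-4,-7.3) [heading=90, move]
  RT 135: heading 90 -> 315
  REPEAT 4 [
    -- iteration 1/4 --
    FD 9.5: (-4,-7.3) -> (2.718,-14.018) [heading=315, move]
    FD 3.9: (2.718,-14.018) -> (5.475,-16.775) [heading=315, move]
    FD 13.3: (5.475,-16.775) -> (14.88,-26.18) [heading=315, move]
    -- iteration 2/4 --
    FD 9.5: (14.88,-26.18) -> (21.597,-32.897) [heading=315, move]
    FD 3.9: (21.597,-32.897) -> (24.355,-35.655) [heading=315, move]
    FD 13.3: (24.355,-35.655) -> (33.76,-45.06) [heading=315, move]
    -- iteration 3/4 --
    FD 9.5: (33.76,-45.06) -> (40.477,-51.777) [heading=315, move]
    FD 3.9: (40.477,-51.777) -> (43.235,-54.535) [heading=315, move]
    FD 13.3: (43.235,-54.535) -> (52.639,-63.939) [heading=315, move]
    -- iteration 4/4 --
    FD 9.5: (52.639,-63.939) -> (59.357,-70.657) [heading=315, move]
    FD 3.9: (59.357,-70.657) -> (62.114,-73.414) [heading=315, move]
    FD 13.3: (62.114,-73.414) -> (71.519,-82.819) [heading=315, move]
  ]
  -- iteration 2/2 --
  BK 3.3: (71.519,-82.819) -> (69.186,-80.486) [heading=315, move]
  RT 135: heading 315 -> 180
  REPEAT 4 [
    -- iteration 1/4 --
    FD 9.5: (69.186,-80.486) -> (59.686,-80.486) [heading=180, move]
    FD 3.9: (59.686,-80.486) -> (55.786,-80.486) [heading=180, move]
    FD 13.3: (55.786,-80.486) -> (42.486,-80.486) [heading=180, move]
    -- iteration 2/4 --
    FD 9.5: (42.486,-80.486) -> (32.986,-80.486) [heading=180, move]
    FD 3.9: (32.986,-80.486) -> (29.086,-80.486) [heading=180, move]
    FD 13.3: (29.086,-80.486) -> (15.786,-80.486) [heading=180, move]
    -- iteration 3/4 --
    FD 9.5: (15.786,-80.486) -> (6.286,-80.486) [heading=180, move]
    FD 3.9: (6.286,-80.486) -> (2.386,-80.486) [heading=180, move]
    FD 13.3: (2.386,-80.486) -> (-10.914,-80.486) [heading=180, move]
    -- iteration 4/4 --
    FD 9.5: (-10.914,-80.486) -> (-20.414,-80.486) [heading=180, move]
    FD 3.9: (-20.414,-80.486) -> (-24.314,-80.486) [heading=180, move]
    FD 13.3: (-24.314,-80.486) -> (-37.614,-80.486) [heading=180, move]
  ]
]
RT 45: heading 180 -> 135
FD 8.9: (-37.614,-80.486) -> (-43.908,-74.192) [heading=135, move]
FD 4.2: (-43.908,-74.192) -> (-46.878,-71.222) [heading=135, move]
FD 14.5: (-46.878,-71.222) -> (-57.131,-60.969) [heading=135, move]
Final: pos=(-57.131,-60.969), heading=135, 0 segment(s) drawn
Segments drawn: 0

Answer: 0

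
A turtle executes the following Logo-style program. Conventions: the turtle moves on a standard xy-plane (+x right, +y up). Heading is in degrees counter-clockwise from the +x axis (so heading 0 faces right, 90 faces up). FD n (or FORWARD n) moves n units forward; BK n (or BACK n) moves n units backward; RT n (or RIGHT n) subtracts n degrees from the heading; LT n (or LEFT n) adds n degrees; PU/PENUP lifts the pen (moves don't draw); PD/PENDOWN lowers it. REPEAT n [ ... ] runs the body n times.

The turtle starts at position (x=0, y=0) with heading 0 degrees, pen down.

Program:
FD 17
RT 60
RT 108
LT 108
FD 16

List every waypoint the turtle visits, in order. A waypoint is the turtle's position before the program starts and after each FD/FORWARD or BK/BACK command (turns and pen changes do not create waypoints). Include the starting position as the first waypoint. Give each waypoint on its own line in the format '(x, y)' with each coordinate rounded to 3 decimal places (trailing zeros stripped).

Executing turtle program step by step:
Start: pos=(0,0), heading=0, pen down
FD 17: (0,0) -> (17,0) [heading=0, draw]
RT 60: heading 0 -> 300
RT 108: heading 300 -> 192
LT 108: heading 192 -> 300
FD 16: (17,0) -> (25,-13.856) [heading=300, draw]
Final: pos=(25,-13.856), heading=300, 2 segment(s) drawn
Waypoints (3 total):
(0, 0)
(17, 0)
(25, -13.856)

Answer: (0, 0)
(17, 0)
(25, -13.856)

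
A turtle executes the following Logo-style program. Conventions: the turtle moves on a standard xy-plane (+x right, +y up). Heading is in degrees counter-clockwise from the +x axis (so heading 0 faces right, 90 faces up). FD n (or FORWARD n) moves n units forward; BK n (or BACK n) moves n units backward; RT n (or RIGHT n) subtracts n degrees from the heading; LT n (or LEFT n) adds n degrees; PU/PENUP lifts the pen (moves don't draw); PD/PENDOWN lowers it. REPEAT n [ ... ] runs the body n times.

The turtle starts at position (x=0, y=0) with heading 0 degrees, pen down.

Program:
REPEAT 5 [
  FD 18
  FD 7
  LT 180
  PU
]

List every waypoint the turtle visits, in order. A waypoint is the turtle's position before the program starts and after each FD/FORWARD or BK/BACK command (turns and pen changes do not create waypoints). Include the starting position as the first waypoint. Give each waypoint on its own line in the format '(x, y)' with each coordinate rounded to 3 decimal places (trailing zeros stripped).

Answer: (0, 0)
(18, 0)
(25, 0)
(7, 0)
(0, 0)
(18, 0)
(25, 0)
(7, 0)
(0, 0)
(18, 0)
(25, 0)

Derivation:
Executing turtle program step by step:
Start: pos=(0,0), heading=0, pen down
REPEAT 5 [
  -- iteration 1/5 --
  FD 18: (0,0) -> (18,0) [heading=0, draw]
  FD 7: (18,0) -> (25,0) [heading=0, draw]
  LT 180: heading 0 -> 180
  PU: pen up
  -- iteration 2/5 --
  FD 18: (25,0) -> (7,0) [heading=180, move]
  FD 7: (7,0) -> (0,0) [heading=180, move]
  LT 180: heading 180 -> 0
  PU: pen up
  -- iteration 3/5 --
  FD 18: (0,0) -> (18,0) [heading=0, move]
  FD 7: (18,0) -> (25,0) [heading=0, move]
  LT 180: heading 0 -> 180
  PU: pen up
  -- iteration 4/5 --
  FD 18: (25,0) -> (7,0) [heading=180, move]
  FD 7: (7,0) -> (0,0) [heading=180, move]
  LT 180: heading 180 -> 0
  PU: pen up
  -- iteration 5/5 --
  FD 18: (0,0) -> (18,0) [heading=0, move]
  FD 7: (18,0) -> (25,0) [heading=0, move]
  LT 180: heading 0 -> 180
  PU: pen up
]
Final: pos=(25,0), heading=180, 2 segment(s) drawn
Waypoints (11 total):
(0, 0)
(18, 0)
(25, 0)
(7, 0)
(0, 0)
(18, 0)
(25, 0)
(7, 0)
(0, 0)
(18, 0)
(25, 0)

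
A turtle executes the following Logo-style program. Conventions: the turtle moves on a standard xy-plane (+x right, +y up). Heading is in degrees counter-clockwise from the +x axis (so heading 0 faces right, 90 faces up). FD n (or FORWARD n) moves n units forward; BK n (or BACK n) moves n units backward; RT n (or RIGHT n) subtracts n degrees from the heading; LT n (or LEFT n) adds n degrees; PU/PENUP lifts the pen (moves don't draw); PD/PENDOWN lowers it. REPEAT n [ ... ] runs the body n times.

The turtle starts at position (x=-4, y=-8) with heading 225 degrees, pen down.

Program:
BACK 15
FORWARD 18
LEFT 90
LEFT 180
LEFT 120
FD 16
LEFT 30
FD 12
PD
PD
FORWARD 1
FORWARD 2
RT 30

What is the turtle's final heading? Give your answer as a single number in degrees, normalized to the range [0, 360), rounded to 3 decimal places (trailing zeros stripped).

Executing turtle program step by step:
Start: pos=(-4,-8), heading=225, pen down
BK 15: (-4,-8) -> (6.607,2.607) [heading=225, draw]
FD 18: (6.607,2.607) -> (-6.121,-10.121) [heading=225, draw]
LT 90: heading 225 -> 315
LT 180: heading 315 -> 135
LT 120: heading 135 -> 255
FD 16: (-6.121,-10.121) -> (-10.262,-25.576) [heading=255, draw]
LT 30: heading 255 -> 285
FD 12: (-10.262,-25.576) -> (-7.157,-37.167) [heading=285, draw]
PD: pen down
PD: pen down
FD 1: (-7.157,-37.167) -> (-6.898,-38.133) [heading=285, draw]
FD 2: (-6.898,-38.133) -> (-6.38,-40.065) [heading=285, draw]
RT 30: heading 285 -> 255
Final: pos=(-6.38,-40.065), heading=255, 6 segment(s) drawn

Answer: 255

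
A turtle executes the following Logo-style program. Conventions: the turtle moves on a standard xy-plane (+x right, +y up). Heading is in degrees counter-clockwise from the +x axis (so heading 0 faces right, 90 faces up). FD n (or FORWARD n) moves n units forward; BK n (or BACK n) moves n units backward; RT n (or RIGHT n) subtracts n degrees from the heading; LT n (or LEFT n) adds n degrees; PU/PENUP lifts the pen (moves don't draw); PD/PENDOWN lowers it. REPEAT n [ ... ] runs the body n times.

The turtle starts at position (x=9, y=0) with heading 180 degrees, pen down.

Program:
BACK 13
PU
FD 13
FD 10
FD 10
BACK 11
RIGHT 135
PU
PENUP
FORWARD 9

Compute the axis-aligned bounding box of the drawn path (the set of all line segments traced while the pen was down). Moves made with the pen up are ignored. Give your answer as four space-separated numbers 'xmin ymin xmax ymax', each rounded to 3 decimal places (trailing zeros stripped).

Executing turtle program step by step:
Start: pos=(9,0), heading=180, pen down
BK 13: (9,0) -> (22,0) [heading=180, draw]
PU: pen up
FD 13: (22,0) -> (9,0) [heading=180, move]
FD 10: (9,0) -> (-1,0) [heading=180, move]
FD 10: (-1,0) -> (-11,0) [heading=180, move]
BK 11: (-11,0) -> (0,0) [heading=180, move]
RT 135: heading 180 -> 45
PU: pen up
PU: pen up
FD 9: (0,0) -> (6.364,6.364) [heading=45, move]
Final: pos=(6.364,6.364), heading=45, 1 segment(s) drawn

Segment endpoints: x in {9, 22}, y in {0, 0}
xmin=9, ymin=0, xmax=22, ymax=0

Answer: 9 0 22 0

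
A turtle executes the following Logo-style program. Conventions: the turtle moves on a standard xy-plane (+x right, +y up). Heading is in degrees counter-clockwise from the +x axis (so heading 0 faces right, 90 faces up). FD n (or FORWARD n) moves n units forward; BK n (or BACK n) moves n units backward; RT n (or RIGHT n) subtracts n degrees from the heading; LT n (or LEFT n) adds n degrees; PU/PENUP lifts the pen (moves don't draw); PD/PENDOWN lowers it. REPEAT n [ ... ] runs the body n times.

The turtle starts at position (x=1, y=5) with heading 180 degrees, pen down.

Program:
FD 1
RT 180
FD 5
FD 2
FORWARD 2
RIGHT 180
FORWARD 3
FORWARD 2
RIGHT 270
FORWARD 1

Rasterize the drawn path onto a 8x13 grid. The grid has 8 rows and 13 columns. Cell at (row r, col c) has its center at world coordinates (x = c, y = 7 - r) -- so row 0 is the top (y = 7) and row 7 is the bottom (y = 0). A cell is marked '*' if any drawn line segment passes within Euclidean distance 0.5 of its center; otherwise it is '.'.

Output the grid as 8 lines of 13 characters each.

Segment 0: (1,5) -> (0,5)
Segment 1: (0,5) -> (5,5)
Segment 2: (5,5) -> (7,5)
Segment 3: (7,5) -> (9,5)
Segment 4: (9,5) -> (6,5)
Segment 5: (6,5) -> (4,5)
Segment 6: (4,5) -> (4,4)

Answer: .............
.............
**********...
....*........
.............
.............
.............
.............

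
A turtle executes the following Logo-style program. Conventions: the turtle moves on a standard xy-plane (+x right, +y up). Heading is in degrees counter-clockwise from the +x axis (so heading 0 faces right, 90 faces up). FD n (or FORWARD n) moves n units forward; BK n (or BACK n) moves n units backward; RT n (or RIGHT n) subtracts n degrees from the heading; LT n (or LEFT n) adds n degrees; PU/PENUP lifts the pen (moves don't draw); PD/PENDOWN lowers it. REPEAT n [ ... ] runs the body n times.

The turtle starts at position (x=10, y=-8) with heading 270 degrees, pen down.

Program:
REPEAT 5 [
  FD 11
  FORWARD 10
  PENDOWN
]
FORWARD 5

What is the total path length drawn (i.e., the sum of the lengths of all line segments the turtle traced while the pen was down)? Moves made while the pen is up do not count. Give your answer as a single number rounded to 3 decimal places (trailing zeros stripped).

Executing turtle program step by step:
Start: pos=(10,-8), heading=270, pen down
REPEAT 5 [
  -- iteration 1/5 --
  FD 11: (10,-8) -> (10,-19) [heading=270, draw]
  FD 10: (10,-19) -> (10,-29) [heading=270, draw]
  PD: pen down
  -- iteration 2/5 --
  FD 11: (10,-29) -> (10,-40) [heading=270, draw]
  FD 10: (10,-40) -> (10,-50) [heading=270, draw]
  PD: pen down
  -- iteration 3/5 --
  FD 11: (10,-50) -> (10,-61) [heading=270, draw]
  FD 10: (10,-61) -> (10,-71) [heading=270, draw]
  PD: pen down
  -- iteration 4/5 --
  FD 11: (10,-71) -> (10,-82) [heading=270, draw]
  FD 10: (10,-82) -> (10,-92) [heading=270, draw]
  PD: pen down
  -- iteration 5/5 --
  FD 11: (10,-92) -> (10,-103) [heading=270, draw]
  FD 10: (10,-103) -> (10,-113) [heading=270, draw]
  PD: pen down
]
FD 5: (10,-113) -> (10,-118) [heading=270, draw]
Final: pos=(10,-118), heading=270, 11 segment(s) drawn

Segment lengths:
  seg 1: (10,-8) -> (10,-19), length = 11
  seg 2: (10,-19) -> (10,-29), length = 10
  seg 3: (10,-29) -> (10,-40), length = 11
  seg 4: (10,-40) -> (10,-50), length = 10
  seg 5: (10,-50) -> (10,-61), length = 11
  seg 6: (10,-61) -> (10,-71), length = 10
  seg 7: (10,-71) -> (10,-82), length = 11
  seg 8: (10,-82) -> (10,-92), length = 10
  seg 9: (10,-92) -> (10,-103), length = 11
  seg 10: (10,-103) -> (10,-113), length = 10
  seg 11: (10,-113) -> (10,-118), length = 5
Total = 110

Answer: 110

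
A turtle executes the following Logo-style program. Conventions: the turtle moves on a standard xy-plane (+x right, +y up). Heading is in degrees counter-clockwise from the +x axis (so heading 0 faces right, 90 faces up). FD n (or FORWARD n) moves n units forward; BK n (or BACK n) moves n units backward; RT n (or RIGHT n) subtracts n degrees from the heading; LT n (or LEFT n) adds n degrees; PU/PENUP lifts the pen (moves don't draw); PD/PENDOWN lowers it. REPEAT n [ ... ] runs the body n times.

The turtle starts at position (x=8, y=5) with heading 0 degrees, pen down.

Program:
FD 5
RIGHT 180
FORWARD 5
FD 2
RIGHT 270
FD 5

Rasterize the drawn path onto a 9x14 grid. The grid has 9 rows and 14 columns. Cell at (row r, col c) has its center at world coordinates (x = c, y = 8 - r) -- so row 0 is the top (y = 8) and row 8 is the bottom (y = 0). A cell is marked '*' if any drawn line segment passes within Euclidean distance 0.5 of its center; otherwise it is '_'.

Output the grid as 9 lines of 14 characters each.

Answer: ______________
______________
______________
______********
______*_______
______*_______
______*_______
______*_______
______*_______

Derivation:
Segment 0: (8,5) -> (13,5)
Segment 1: (13,5) -> (8,5)
Segment 2: (8,5) -> (6,5)
Segment 3: (6,5) -> (6,-0)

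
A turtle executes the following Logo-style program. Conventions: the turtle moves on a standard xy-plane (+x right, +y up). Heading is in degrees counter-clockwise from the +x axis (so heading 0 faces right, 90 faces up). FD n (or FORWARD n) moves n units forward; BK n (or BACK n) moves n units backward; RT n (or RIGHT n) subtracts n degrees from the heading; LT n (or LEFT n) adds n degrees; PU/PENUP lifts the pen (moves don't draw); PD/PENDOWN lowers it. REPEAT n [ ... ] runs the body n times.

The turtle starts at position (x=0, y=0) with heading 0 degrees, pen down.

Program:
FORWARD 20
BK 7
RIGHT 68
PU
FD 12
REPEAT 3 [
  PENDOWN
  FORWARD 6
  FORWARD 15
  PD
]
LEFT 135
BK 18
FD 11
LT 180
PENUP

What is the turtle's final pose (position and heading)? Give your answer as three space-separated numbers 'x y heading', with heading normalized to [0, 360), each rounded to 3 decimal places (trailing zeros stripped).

Executing turtle program step by step:
Start: pos=(0,0), heading=0, pen down
FD 20: (0,0) -> (20,0) [heading=0, draw]
BK 7: (20,0) -> (13,0) [heading=0, draw]
RT 68: heading 0 -> 292
PU: pen up
FD 12: (13,0) -> (17.495,-11.126) [heading=292, move]
REPEAT 3 [
  -- iteration 1/3 --
  PD: pen down
  FD 6: (17.495,-11.126) -> (19.743,-16.689) [heading=292, draw]
  FD 15: (19.743,-16.689) -> (25.362,-30.597) [heading=292, draw]
  PD: pen down
  -- iteration 2/3 --
  PD: pen down
  FD 6: (25.362,-30.597) -> (27.61,-36.16) [heading=292, draw]
  FD 15: (27.61,-36.16) -> (33.229,-50.068) [heading=292, draw]
  PD: pen down
  -- iteration 3/3 --
  PD: pen down
  FD 6: (33.229,-50.068) -> (35.476,-55.631) [heading=292, draw]
  FD 15: (35.476,-55.631) -> (41.095,-69.539) [heading=292, draw]
  PD: pen down
]
LT 135: heading 292 -> 67
BK 18: (41.095,-69.539) -> (34.062,-86.108) [heading=67, draw]
FD 11: (34.062,-86.108) -> (38.36,-75.982) [heading=67, draw]
LT 180: heading 67 -> 247
PU: pen up
Final: pos=(38.36,-75.982), heading=247, 10 segment(s) drawn

Answer: 38.36 -75.982 247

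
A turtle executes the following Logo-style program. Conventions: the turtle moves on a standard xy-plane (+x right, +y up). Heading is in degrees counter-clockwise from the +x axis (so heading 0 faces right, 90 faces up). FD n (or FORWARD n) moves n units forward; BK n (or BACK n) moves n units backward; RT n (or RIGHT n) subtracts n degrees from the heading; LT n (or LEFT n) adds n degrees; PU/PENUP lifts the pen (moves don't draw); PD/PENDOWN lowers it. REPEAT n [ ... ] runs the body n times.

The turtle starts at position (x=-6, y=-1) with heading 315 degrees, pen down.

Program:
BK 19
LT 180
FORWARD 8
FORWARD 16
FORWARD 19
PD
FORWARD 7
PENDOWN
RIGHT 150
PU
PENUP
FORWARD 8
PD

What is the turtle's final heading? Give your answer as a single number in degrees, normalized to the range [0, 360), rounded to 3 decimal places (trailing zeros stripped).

Executing turtle program step by step:
Start: pos=(-6,-1), heading=315, pen down
BK 19: (-6,-1) -> (-19.435,12.435) [heading=315, draw]
LT 180: heading 315 -> 135
FD 8: (-19.435,12.435) -> (-25.092,18.092) [heading=135, draw]
FD 16: (-25.092,18.092) -> (-36.406,29.406) [heading=135, draw]
FD 19: (-36.406,29.406) -> (-49.841,42.841) [heading=135, draw]
PD: pen down
FD 7: (-49.841,42.841) -> (-54.79,47.79) [heading=135, draw]
PD: pen down
RT 150: heading 135 -> 345
PU: pen up
PU: pen up
FD 8: (-54.79,47.79) -> (-47.063,45.72) [heading=345, move]
PD: pen down
Final: pos=(-47.063,45.72), heading=345, 5 segment(s) drawn

Answer: 345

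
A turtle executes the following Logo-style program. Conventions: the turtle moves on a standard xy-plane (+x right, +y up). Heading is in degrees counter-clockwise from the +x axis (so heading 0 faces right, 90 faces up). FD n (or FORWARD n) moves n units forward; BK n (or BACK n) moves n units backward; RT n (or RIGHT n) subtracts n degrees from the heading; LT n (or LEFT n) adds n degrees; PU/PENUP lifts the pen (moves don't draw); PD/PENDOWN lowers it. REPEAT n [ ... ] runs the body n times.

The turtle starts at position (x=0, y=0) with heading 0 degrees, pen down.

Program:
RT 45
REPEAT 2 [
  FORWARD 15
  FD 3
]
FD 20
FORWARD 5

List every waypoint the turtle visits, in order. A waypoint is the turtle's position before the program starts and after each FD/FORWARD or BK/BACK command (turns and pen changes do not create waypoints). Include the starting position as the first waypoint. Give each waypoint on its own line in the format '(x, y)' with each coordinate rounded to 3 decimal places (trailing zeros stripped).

Answer: (0, 0)
(10.607, -10.607)
(12.728, -12.728)
(23.335, -23.335)
(25.456, -25.456)
(39.598, -39.598)
(43.134, -43.134)

Derivation:
Executing turtle program step by step:
Start: pos=(0,0), heading=0, pen down
RT 45: heading 0 -> 315
REPEAT 2 [
  -- iteration 1/2 --
  FD 15: (0,0) -> (10.607,-10.607) [heading=315, draw]
  FD 3: (10.607,-10.607) -> (12.728,-12.728) [heading=315, draw]
  -- iteration 2/2 --
  FD 15: (12.728,-12.728) -> (23.335,-23.335) [heading=315, draw]
  FD 3: (23.335,-23.335) -> (25.456,-25.456) [heading=315, draw]
]
FD 20: (25.456,-25.456) -> (39.598,-39.598) [heading=315, draw]
FD 5: (39.598,-39.598) -> (43.134,-43.134) [heading=315, draw]
Final: pos=(43.134,-43.134), heading=315, 6 segment(s) drawn
Waypoints (7 total):
(0, 0)
(10.607, -10.607)
(12.728, -12.728)
(23.335, -23.335)
(25.456, -25.456)
(39.598, -39.598)
(43.134, -43.134)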